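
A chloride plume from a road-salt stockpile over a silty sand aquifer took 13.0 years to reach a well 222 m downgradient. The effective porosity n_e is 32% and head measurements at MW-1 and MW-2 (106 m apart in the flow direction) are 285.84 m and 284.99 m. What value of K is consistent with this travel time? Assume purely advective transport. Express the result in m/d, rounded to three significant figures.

Hydraulic gradient i = (285.84 − 284.99) / 106 = 0.85 / 106 = 0.008019
t = 13.0 years = 4745 d
v = L / t = 222 / 4745 = 0.04679 m/d
K = v · n / i = 0.04679 × 0.32 / 0.008019 = 1.87 m/d

1.87 m/d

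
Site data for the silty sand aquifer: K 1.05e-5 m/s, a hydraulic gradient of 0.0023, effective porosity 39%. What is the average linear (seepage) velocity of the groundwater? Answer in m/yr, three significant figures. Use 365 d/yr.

1.95 m/yr

K = 1.05e-5 m/s × 86400 s/d = 0.9072 m/d
Specific discharge q = 0.9072 × 0.0023 = 0.002087 m/d
Seepage velocity v = q / n = 0.002087 / 0.39 = 0.005350 m/d
   = 0.005350 × 365 = 1.95 m/yr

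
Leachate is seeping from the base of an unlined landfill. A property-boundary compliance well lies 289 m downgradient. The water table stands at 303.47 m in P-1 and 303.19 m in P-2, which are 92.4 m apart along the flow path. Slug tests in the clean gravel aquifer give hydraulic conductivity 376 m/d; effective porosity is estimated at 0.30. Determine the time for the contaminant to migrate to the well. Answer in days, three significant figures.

76.1 days

Hydraulic gradient i = (303.47 − 303.19) / 92.4 = 0.28 / 92.4 = 0.003030
Specific discharge q = 376 × 0.003030 = 1.139 m/d
v_s = q/n_e = 1.139/0.30 = 3.798 m/d
t = L / v = 289 / 3.798 = 76.09 d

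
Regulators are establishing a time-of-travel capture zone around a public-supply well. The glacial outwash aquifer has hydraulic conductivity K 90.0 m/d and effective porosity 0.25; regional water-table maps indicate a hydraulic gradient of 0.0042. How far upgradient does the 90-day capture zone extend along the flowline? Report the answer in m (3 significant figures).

q = Ki = 90.0 × 0.0042 = 0.3780 m/d
v_s = q/n_e = 0.3780/0.25 = 1.512 m/d
L = v × T = 1.512 × 90 = 136.1 m

136 m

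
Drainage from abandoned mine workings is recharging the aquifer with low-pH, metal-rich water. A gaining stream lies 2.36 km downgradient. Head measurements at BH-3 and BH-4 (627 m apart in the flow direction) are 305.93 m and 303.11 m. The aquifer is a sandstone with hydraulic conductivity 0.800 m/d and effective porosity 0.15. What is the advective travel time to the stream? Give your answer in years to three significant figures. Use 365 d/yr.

Hydraulic gradient i = (305.93 − 303.11) / 627 = 2.82 / 627 = 0.004498
Specific discharge q = 0.800 × 0.004498 = 0.003598 m/d
Seepage velocity v = q / n = 0.003598 / 0.15 = 0.02399 m/d
L = 2.36 km = 2360 m
t = L / v = 2360 / 0.02399 = 98390 d
   = 98390 / 365 = 270 yr

270 years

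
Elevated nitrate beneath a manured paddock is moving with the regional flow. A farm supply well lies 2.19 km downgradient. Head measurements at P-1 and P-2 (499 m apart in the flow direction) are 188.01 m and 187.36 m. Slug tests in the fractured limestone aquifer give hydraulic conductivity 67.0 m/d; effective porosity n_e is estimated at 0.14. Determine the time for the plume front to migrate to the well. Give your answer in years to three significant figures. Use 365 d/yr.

9.62 years

Hydraulic gradient i = (188.01 − 187.36) / 499 = 0.65 / 499 = 0.001303
Specific discharge q = 67.0 × 0.001303 = 0.08727 m/d
Average linear velocity = 0.08727 / 0.14 = 0.6234 m/d
L = 2.19 km = 2190 m
t = L / v = 2190 / 0.6234 = 3513 d
   = 3513 / 365 = 9.62 yr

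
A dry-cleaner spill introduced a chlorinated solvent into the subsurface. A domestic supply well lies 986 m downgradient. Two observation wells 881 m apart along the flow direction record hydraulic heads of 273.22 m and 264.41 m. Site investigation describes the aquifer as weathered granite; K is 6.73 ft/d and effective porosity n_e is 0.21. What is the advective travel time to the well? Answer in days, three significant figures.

10100 days

Hydraulic gradient i = (273.22 − 264.41) / 881 = 8.81 / 881 = 0.01000
K = 6.73 ft/d × 0.3048 = 2.051 m/d
Darcy flux q = K·i = 2.051 × 0.01000 = 0.02051 m/d
Seepage velocity v = q / n = 0.02051 / 0.21 = 0.09768 m/d
t = L / v = 986 / 0.09768 = 10090 d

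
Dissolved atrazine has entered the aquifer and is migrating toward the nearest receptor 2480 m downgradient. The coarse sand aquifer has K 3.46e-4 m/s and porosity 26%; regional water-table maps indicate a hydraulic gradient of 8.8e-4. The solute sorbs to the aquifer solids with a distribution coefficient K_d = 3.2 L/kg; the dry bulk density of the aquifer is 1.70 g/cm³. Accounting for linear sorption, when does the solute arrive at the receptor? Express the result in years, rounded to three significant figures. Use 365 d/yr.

K = 3.46e-4 m/s × 86400 s/d = 29.89 m/d
q = Ki = 29.89 × 8.8e-4 = 0.02631 m/d
v = Ki/n = 29.89·8.8e-4/0.26 = 0.1012 m/d
Retardation R = 1 + ρ_b·K_d/n = 1 + 1.70×3.2/0.26 = 21.92
Contaminant velocity v_c = v/R = 0.1012/21.92 = 0.004615 m/d
t = L/v_c = 2480/0.004615 = 537300 d
   = 537300/365 = 1470 yr

1470 years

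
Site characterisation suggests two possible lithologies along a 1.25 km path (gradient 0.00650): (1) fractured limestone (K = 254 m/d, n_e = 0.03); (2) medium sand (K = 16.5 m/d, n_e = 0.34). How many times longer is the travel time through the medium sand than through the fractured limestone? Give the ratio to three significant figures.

174

Unit 1 (fractured limestone): v = 254×0.0065/0.03 = 55.03 m/d, t = 1250/55.03 = 22.71 d
Unit 2 (medium sand): v = 16.5×0.0065/0.34 = 0.3154 m/d, t = 1250/0.3154 = 3963 d
t(medium sand) / t(fractured limestone) = 3963/22.71 = 174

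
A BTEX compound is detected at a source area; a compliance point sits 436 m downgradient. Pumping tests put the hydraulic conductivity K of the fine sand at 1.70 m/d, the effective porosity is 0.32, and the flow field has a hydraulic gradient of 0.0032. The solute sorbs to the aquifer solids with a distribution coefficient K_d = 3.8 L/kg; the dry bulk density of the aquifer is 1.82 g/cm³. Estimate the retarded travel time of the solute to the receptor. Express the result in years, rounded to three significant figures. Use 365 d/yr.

1590 years

Darcy flux q = K·i = 1.70 × 0.0032 = 0.005440 m/d
v_s = q/n_e = 0.005440/0.32 = 0.01700 m/d
Retardation R = 1 + ρ_b·K_d/n = 1 + 1.82×3.8/0.32 = 22.61
Contaminant velocity v_c = v/R = 0.01700/22.61 = 7.518e-4 m/d
t = L/v_c = 436/7.518e-4 = 579900 d
   = 579900/365 = 1590 yr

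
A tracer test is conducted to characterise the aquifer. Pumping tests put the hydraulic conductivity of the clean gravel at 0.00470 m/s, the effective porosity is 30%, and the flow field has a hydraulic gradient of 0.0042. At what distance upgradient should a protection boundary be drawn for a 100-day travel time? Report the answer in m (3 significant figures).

K = 0.00470 m/s × 86400 s/d = 406.1 m/d
Specific discharge q = 406.1 × 0.0042 = 1.706 m/d
v_s = q/n_e = 1.706/0.30 = 5.685 m/d
L = v × T = 5.685 × 100 = 568.5 m

569 m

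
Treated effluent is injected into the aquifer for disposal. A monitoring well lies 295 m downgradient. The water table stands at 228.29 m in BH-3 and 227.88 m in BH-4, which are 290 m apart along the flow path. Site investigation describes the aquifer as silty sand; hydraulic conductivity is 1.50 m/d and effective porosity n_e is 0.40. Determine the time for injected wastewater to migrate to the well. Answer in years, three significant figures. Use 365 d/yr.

Hydraulic gradient i = (228.29 − 227.88) / 290 = 0.41 / 290 = 0.001414
Darcy flux q = K·i = 1.50 × 0.001414 = 0.002121 m/d
Seepage velocity v = q / n = 0.002121 / 0.40 = 0.005302 m/d
t = L / v = 295 / 0.005302 = 55640 d
   = 55640 / 365 = 152 yr

152 years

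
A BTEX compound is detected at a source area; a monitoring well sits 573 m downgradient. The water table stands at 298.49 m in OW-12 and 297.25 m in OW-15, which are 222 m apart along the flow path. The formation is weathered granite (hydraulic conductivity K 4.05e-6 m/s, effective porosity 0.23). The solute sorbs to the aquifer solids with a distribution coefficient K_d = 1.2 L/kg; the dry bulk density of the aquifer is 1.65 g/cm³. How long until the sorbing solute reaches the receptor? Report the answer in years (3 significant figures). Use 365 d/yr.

1780 years

Hydraulic gradient i = (298.49 − 297.25) / 222 = 1.24 / 222 = 0.005586
K = 4.05e-6 m/s × 86400 s/d = 0.3499 m/d
Specific discharge q = 0.3499 × 0.005586 = 0.001955 m/d
v_s = q/n_e = 0.001955/0.23 = 0.008498 m/d
Retardation R = 1 + ρ_b·K_d/n = 1 + 1.65×1.2/0.23 = 9.609
Contaminant velocity v_c = v/R = 0.008498/9.609 = 8.844e-4 m/d
t = L/v_c = 573/8.844e-4 = 647900 d
   = 647900/365 = 1780 yr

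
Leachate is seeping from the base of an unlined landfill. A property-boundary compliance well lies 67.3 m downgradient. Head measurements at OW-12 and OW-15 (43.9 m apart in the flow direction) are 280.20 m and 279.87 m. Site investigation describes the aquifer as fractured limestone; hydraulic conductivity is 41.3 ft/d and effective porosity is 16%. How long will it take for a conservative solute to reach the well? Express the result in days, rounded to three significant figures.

114 days

Hydraulic gradient i = (280.20 − 279.87) / 43.9 = 0.33 / 43.9 = 0.007517
K = 41.3 ft/d × 0.3048 = 12.59 m/d
Specific discharge q = 12.59 × 0.007517 = 0.09463 m/d
v_s = q/n_e = 0.09463/0.16 = 0.5914 m/d
t = L / v = 67.3 / 0.5914 = 113.8 d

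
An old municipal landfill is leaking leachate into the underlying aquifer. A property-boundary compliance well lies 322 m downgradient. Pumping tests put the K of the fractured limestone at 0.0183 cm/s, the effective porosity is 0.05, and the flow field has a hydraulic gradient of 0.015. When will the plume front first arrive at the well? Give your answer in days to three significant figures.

K = 0.0183 cm/s × 864 = 15.81 m/d
Darcy flux q = K·i = 15.81 × 0.015 = 0.2372 m/d
Seepage velocity v = q / n = 0.2372 / 0.05 = 4.743 m/d
t = L / v = 322 / 4.743 = 67.88 d

67.9 days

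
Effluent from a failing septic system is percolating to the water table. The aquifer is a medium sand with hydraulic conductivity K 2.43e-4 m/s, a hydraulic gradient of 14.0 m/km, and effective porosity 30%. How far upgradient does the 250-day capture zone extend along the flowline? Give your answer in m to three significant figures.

K = 2.43e-4 m/s × 86400 s/d = 21.00 m/d
Specific discharge q = 21.00 × 0.014 = 0.2939 m/d
Seepage velocity v = q / n = 0.2939 / 0.30 = 0.9798 m/d
L = v × T = 0.9798 × 250 = 244.9 m

245 m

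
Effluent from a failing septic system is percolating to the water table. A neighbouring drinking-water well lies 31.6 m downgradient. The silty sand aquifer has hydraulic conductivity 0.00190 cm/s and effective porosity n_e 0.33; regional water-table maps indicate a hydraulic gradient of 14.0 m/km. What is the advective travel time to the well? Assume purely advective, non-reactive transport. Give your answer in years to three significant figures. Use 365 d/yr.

1.24 years

K = 0.00190 cm/s × 864 = 1.642 m/d
q = Ki = 1.642 × 0.014 = 0.02298 m/d
Seepage velocity v = q / n = 0.02298 / 0.33 = 0.06964 m/d
t = L / v = 31.6 / 0.06964 = 453.7 d
   = 453.7 / 365 = 1.24 yr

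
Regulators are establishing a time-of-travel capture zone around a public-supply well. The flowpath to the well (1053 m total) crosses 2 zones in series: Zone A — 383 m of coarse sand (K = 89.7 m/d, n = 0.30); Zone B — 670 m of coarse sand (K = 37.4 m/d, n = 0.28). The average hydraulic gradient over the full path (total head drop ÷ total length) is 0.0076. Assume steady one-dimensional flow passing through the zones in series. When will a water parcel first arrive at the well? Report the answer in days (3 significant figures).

839 days

Steady 1-D flow in series ⇒ the Darcy flux q is identical in every zone and the zone head losses add (resistances L/K in series).
Σ(L/K) = 383/89.7 + 670/37.4 = 4.270 + 17.91 = 22.18 d
K_eq = L_total / Σ(L/K) = 1053 / 22.18 = 47.47 m/d
q = K_eq · i = 47.47 × 0.0076 = 0.3607 m/d (same in every zone)
Zone A: v = q/n = 0.3607/0.30 = 1.202 m/d → t_A = 383/1.202 = 318.5 d
Zone B: v = q/n = 0.3607/0.28 = 1.288 m/d → t_B = 670/1.288 = 520.0 d
Total t = 318.5 + 520.0 = 838.5 d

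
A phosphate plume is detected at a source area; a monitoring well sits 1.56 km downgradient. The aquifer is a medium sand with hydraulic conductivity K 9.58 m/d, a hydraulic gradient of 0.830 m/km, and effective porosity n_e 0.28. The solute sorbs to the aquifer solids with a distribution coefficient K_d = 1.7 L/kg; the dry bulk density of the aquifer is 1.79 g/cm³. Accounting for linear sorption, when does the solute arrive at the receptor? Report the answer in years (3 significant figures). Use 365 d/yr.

q = Ki = 9.58 × 8.3e-4 = 0.007951 m/d
v_s = q/n_e = 0.007951/0.28 = 0.02840 m/d
Retardation R = 1 + ρ_b·K_d/n = 1 + 1.79×1.7/0.28 = 11.87
Contaminant velocity v_c = v/R = 0.02840/11.87 = 0.002393 m/d
L = 1.56 km = 1560 m
t = L/v_c = 1560/0.002393 = 651900 d
   = 651900/365 = 1790 yr

1790 years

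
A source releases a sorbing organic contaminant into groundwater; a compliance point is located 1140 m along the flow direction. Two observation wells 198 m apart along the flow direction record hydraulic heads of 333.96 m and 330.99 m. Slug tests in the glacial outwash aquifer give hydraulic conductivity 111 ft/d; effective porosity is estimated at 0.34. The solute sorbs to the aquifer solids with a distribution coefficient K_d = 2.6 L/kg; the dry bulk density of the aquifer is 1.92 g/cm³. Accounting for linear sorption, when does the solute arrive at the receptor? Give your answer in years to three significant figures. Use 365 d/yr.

Hydraulic gradient i = (333.96 − 330.99) / 198 = 2.97 / 198 = 0.01500
K = 111 ft/d × 0.3048 = 33.83 m/d
Specific discharge q = 33.83 × 0.01500 = 0.5075 m/d
Average linear velocity = 0.5075 / 0.34 = 1.493 m/d
Retardation R = 1 + ρ_b·K_d/n = 1 + 1.92×2.6/0.34 = 15.68
Contaminant velocity v_c = v/R = 1.493/15.68 = 0.09518 m/d
t = L/v_c = 1140/0.09518 = 11980 d
   = 11980/365 = 32.8 yr

32.8 years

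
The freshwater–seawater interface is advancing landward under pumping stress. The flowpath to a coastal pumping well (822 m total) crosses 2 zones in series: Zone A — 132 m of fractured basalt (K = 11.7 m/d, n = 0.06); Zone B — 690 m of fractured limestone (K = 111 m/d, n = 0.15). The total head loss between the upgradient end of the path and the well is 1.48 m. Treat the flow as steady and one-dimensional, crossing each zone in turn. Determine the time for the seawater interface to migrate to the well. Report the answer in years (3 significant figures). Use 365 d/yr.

3.61 years

Steady 1-D flow in series ⇒ the Darcy flux q is identical in every zone and the zone head losses add (resistances L/K in series).
Σ(L/K) = 132/11.7 + 690/111 = 11.28 + 6.216 = 17.50 d
q = ΔH / Σ(L/K) = 1.48 / 17.50 = 0.08458 m/d (same in every zone)
Zone A: v = q/n = 0.08458/0.06 = 1.410 m/d → t_A = 132/1.410 = 93.64 d
Zone B: v = q/n = 0.08458/0.15 = 0.5639 m/d → t_B = 690/0.5639 = 1224 d
Total t = 93.64 + 1224 = 1317 d
   = 1317 / 365 = 3.61 yr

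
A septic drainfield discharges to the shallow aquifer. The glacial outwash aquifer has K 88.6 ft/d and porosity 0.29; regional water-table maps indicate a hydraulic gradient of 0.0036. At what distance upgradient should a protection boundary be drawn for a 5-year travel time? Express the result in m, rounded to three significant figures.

K = 88.6 ft/d × 0.3048 = 27.01 m/d
Darcy flux q = K·i = 27.01 × 0.0036 = 0.09722 m/d
Average linear velocity = 0.09722 / 0.29 = 0.3352 m/d
T = 5 yr × 365 = 1825 d
L = v × T = 0.3352 × 1825 = 611.8 m

612 m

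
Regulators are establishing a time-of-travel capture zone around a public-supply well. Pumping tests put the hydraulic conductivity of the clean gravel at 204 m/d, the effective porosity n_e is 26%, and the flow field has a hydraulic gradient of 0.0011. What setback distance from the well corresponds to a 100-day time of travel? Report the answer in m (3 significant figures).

86.3 m

q = Ki = 204 × 0.0011 = 0.2244 m/d
v_s = q/n_e = 0.2244/0.26 = 0.8631 m/d
L = v × T = 0.8631 × 100 = 86.31 m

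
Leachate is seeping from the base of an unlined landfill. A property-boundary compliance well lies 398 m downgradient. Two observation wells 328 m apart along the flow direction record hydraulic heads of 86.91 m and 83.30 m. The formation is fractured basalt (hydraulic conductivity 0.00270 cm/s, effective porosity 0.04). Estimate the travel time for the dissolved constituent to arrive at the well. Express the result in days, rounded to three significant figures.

Hydraulic gradient i = (86.91 − 83.30) / 328 = 3.61 / 328 = 0.01101
K = 0.00270 cm/s × 864 = 2.333 m/d
q = Ki = 2.333 × 0.01101 = 0.02568 m/d
v_s = q/n_e = 0.02568/0.04 = 0.6419 m/d
t = L / v = 398 / 0.6419 = 620.1 d

620 days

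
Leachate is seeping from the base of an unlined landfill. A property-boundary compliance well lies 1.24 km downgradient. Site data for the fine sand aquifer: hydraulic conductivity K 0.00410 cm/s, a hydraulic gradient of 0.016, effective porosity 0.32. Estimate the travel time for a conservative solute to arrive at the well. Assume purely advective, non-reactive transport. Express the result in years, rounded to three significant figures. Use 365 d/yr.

K = 0.00410 cm/s × 864 = 3.542 m/d
Darcy flux q = K·i = 3.542 × 0.016 = 0.05668 m/d
v_s = q/n_e = 0.05668/0.32 = 0.1771 m/d
L = 1.24 km = 1240 m
t = L / v = 1240 / 0.1771 = 7001 d
   = 7001 / 365 = 19.2 yr

19.2 years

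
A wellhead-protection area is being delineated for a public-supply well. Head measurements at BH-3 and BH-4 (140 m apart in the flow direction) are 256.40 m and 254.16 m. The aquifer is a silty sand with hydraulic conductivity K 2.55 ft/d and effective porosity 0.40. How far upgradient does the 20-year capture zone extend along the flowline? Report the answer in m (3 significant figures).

Hydraulic gradient i = (256.40 − 254.16) / 140 = 2.24 / 140 = 0.01600
K = 2.55 ft/d × 0.3048 = 0.7772 m/d
Specific discharge q = 0.7772 × 0.01600 = 0.01244 m/d
Average linear velocity = 0.01244 / 0.40 = 0.03109 m/d
T = 20 yr × 365 = 7300 d
L = v × T = 0.03109 × 7300 = 227.0 m

227 m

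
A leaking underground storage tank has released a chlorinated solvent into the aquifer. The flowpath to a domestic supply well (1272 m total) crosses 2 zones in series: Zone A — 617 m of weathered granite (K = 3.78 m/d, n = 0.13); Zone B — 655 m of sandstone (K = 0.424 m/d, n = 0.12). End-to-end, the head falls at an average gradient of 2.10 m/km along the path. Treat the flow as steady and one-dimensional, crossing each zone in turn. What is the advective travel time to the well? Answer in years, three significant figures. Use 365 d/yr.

Steady 1-D flow in series ⇒ the Darcy flux q is identical in every zone and the zone head losses add (resistances L/K in series).
Σ(L/K) = 617/3.78 + 655/0.424 = 163.2 + 1545 = 1708 d
K_eq = L_total / Σ(L/K) = 1272 / 1708 = 0.7447 m/d
q = K_eq · i = 0.7447 × 0.0021 = 0.001564 m/d (same in every zone)
Zone A: v = q/n = 0.001564/0.13 = 0.01203 m/d → t_A = 617/0.01203 = 51290 d
Zone B: v = q/n = 0.001564/0.12 = 0.01303 m/d → t_B = 655/0.01303 = 50260 d
Total t = 51290 + 50260 = 101500 d
   = 101500 / 365 = 278 yr

278 years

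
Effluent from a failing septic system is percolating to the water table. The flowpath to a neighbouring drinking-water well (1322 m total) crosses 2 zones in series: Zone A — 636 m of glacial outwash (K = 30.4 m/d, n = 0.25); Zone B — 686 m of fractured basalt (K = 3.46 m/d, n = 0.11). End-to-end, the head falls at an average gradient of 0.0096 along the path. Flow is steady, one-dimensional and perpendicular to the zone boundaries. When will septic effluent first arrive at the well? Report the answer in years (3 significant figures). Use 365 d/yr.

11.1 years

Steady 1-D flow in series ⇒ the Darcy flux q is identical in every zone and the zone head losses add (resistances L/K in series).
Σ(L/K) = 636/30.4 + 686/3.46 = 20.92 + 198.3 = 219.2 d
K_eq = L_total / Σ(L/K) = 1322 / 219.2 = 6.031 m/d
q = K_eq · i = 6.031 × 0.0096 = 0.05790 m/d (same in every zone)
Zone A: v = q/n = 0.05790/0.25 = 0.2316 m/d → t_A = 636/0.2316 = 2746 d
Zone B: v = q/n = 0.05790/0.11 = 0.5264 m/d → t_B = 686/0.5264 = 1303 d
Total t = 2746 + 1303 = 4049 d
   = 4049 / 365 = 11.1 yr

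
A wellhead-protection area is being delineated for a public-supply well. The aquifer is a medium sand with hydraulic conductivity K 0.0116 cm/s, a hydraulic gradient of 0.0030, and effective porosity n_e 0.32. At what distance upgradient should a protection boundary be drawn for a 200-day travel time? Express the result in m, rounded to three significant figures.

K = 0.0116 cm/s × 864 = 10.02 m/d
Specific discharge q = 10.02 × 0.0030 = 0.03007 m/d
Seepage velocity v = q / n = 0.03007 / 0.32 = 0.09396 m/d
L = v × T = 0.09396 × 200 = 18.79 m

18.8 m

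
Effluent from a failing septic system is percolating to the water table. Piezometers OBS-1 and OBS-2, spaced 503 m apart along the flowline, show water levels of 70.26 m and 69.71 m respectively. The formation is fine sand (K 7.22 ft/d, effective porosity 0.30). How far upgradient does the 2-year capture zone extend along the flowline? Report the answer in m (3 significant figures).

5.86 m

Hydraulic gradient i = (70.26 − 69.71) / 503 = 0.55 / 503 = 0.001093
K = 7.22 ft/d × 0.3048 = 2.201 m/d
Specific discharge q = 2.201 × 0.001093 = 0.002406 m/d
v_s = q/n_e = 0.002406/0.30 = 0.008021 m/d
T = 2 yr × 365 = 730 d
L = v × T = 0.008021 × 730 = 5.855 m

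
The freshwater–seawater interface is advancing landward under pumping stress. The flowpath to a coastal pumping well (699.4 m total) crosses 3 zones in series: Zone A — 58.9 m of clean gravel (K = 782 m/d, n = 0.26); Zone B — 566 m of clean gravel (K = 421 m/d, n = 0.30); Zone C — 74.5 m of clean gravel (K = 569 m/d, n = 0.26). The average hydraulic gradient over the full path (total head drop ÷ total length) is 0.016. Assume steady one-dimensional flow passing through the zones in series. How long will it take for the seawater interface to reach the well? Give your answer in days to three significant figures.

Steady 1-D flow in series ⇒ the Darcy flux q is identical in every zone and the zone head losses add (resistances L/K in series).
Σ(L/K) = 58.9/782 + 566/421 + 74.5/569 = 0.07532 + 1.344 + 0.1309 = 1.551 d
K_eq = L_total / Σ(L/K) = 699.4 / 1.551 = 451.0 m/d
q = K_eq · i = 451.0 × 0.016 = 7.216 m/d (same in every zone)
Zone A: v = q/n = 7.216/0.26 = 27.76 m/d → t_A = 58.9/27.76 = 2.122 d
Zone B: v = q/n = 7.216/0.30 = 24.05 m/d → t_B = 566/24.05 = 23.53 d
Zone C: v = q/n = 7.216/0.26 = 27.76 m/d → t_C = 74.5/27.76 = 2.684 d
Total t = 2.122 + 23.53 + 2.684 = 28.34 d

28.3 days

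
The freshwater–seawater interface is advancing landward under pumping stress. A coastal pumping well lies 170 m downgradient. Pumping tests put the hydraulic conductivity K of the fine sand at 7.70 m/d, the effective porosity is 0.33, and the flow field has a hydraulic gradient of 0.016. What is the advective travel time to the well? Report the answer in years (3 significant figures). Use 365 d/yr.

1.25 years

Specific discharge q = 7.70 × 0.016 = 0.1232 m/d
Seepage velocity v = q / n = 0.1232 / 0.33 = 0.3733 m/d
t = L / v = 170 / 0.3733 = 455.4 d
   = 455.4 / 365 = 1.25 yr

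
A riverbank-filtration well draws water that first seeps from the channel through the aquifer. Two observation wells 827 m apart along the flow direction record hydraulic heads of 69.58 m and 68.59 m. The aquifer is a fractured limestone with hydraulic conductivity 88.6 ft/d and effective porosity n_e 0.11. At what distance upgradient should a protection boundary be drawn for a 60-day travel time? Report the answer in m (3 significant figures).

Hydraulic gradient i = (69.58 − 68.59) / 827 = 0.99 / 827 = 0.001197
K = 88.6 ft/d × 0.3048 = 27.01 m/d
Darcy flux q = K·i = 27.01 × 0.001197 = 0.03233 m/d
Seepage velocity v = q / n = 0.03233 / 0.11 = 0.2939 m/d
L = v × T = 0.2939 × 60 = 17.63 m

17.6 m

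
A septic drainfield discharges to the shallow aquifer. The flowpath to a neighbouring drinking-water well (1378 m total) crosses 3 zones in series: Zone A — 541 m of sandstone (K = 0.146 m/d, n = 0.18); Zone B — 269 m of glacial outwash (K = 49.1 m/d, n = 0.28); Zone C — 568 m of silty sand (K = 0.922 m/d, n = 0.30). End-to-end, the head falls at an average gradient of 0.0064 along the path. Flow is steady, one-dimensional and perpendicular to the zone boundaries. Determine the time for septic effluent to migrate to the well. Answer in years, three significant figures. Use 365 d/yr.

461 years

For zones in series the flux q is common to all zones; the equivalent conductivity is the harmonic (thickness-weighted) mean, K_eq = L_total / Σ(L_j/K_j).
Σ(L/K) = 541/0.146 + 269/49.1 + 568/0.922 = 3705 + 5.479 + 616.1 = 4327 d
K_eq = L_total / Σ(L/K) = 1378 / 4327 = 0.3185 m/d
q = K_eq · i = 0.3185 × 0.0064 = 0.002038 m/d (same in every zone)
Zone A: v = q/n = 0.002038/0.18 = 0.01132 m/d → t_A = 541/0.01132 = 47780 d
Zone B: v = q/n = 0.002038/0.28 = 0.007279 m/d → t_B = 269/0.007279 = 36950 d
Zone C: v = q/n = 0.002038/0.30 = 0.006794 m/d → t_C = 568/0.006794 = 83600 d
Total t = 47780 + 36950 + 83600 = 168300 d
   = 168300 / 365 = 461 yr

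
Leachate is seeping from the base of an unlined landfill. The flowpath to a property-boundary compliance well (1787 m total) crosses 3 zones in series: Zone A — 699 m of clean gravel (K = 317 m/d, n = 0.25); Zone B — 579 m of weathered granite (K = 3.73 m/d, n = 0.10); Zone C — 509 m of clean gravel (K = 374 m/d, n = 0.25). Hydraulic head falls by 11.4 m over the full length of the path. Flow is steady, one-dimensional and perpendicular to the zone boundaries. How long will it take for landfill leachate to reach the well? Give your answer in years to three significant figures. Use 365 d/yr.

Continuity: the same q passes through each zone, so ΔH = q·Σ(L_j/K_j) — the zones act as resistances in series.
Σ(L/K) = 699/317 + 579/3.73 + 509/374 = 2.205 + 155.2 + 1.361 = 158.8 d
q = ΔH / Σ(L/K) = 11.4 / 158.8 = 0.07179 m/d (same in every zone)
Zone A: v = q/n = 0.07179/0.25 = 0.2872 m/d → t_A = 699/0.2872 = 2434 d
Zone B: v = q/n = 0.07179/0.10 = 0.7179 m/d → t_B = 579/0.7179 = 806.5 d
Zone C: v = q/n = 0.07179/0.25 = 0.2872 m/d → t_C = 509/0.2872 = 1773 d
Total t = 2434 + 806.5 + 1773 = 5013 d
   = 5013 / 365 = 13.7 yr

13.7 years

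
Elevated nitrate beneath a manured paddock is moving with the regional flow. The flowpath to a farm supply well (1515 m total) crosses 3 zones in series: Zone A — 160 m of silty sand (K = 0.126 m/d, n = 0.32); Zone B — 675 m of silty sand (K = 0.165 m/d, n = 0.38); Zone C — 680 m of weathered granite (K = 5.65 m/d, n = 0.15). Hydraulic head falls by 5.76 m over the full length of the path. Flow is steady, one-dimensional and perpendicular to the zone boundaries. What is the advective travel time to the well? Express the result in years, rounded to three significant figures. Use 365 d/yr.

Continuity: the same q passes through each zone, so ΔH = q·Σ(L_j/K_j) — the zones act as resistances in series.
Σ(L/K) = 160/0.126 + 675/0.165 + 680/5.65 = 1270 + 4091 + 120.4 = 5481 d
q = ΔH / Σ(L/K) = 5.76 / 5481 = 0.001051 m/d (same in every zone)
Zone A: v = q/n = 0.001051/0.32 = 0.003284 m/d → t_A = 160/0.003284 = 48720 d
Zone B: v = q/n = 0.001051/0.38 = 0.002765 m/d → t_B = 675/0.002765 = 244100 d
Zone C: v = q/n = 0.001051/0.15 = 0.007006 m/d → t_C = 680/0.007006 = 97060 d
Total t = 48720 + 244100 + 97060 = 389900 d
   = 389900 / 365 = 1070 yr

1070 years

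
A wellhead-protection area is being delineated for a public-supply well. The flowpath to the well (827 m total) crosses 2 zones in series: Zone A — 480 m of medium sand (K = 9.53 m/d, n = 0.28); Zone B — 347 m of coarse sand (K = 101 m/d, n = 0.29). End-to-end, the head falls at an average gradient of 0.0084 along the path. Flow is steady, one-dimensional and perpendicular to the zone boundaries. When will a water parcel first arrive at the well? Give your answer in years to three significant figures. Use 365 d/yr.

4.99 years

For zones in series the flux q is common to all zones; the equivalent conductivity is the harmonic (thickness-weighted) mean, K_eq = L_total / Σ(L_j/K_j).
Σ(L/K) = 480/9.53 + 347/101 = 50.37 + 3.436 = 53.80 d
K_eq = L_total / Σ(L/K) = 827 / 53.80 = 15.37 m/d
q = K_eq · i = 15.37 × 0.0084 = 0.1291 m/d (same in every zone)
Zone A: v = q/n = 0.1291/0.28 = 0.4611 m/d → t_A = 480/0.4611 = 1041 d
Zone B: v = q/n = 0.1291/0.29 = 0.4452 m/d → t_B = 347/0.4452 = 779.4 d
Total t = 1041 + 779.4 = 1820 d
   = 1820 / 365 = 4.99 yr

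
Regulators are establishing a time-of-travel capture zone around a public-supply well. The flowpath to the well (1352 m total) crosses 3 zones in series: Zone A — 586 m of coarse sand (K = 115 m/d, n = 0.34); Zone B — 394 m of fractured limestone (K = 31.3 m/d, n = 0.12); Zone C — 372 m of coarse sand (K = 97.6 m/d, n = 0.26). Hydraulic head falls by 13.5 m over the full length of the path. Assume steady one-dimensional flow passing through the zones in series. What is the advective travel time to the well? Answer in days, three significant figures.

Continuity: the same q passes through each zone, so ΔH = q·Σ(L_j/K_j) — the zones act as resistances in series.
Σ(L/K) = 586/115 + 394/31.3 + 372/97.6 = 5.096 + 12.59 + 3.811 = 21.49 d
q = ΔH / Σ(L/K) = 13.5 / 21.49 = 0.6281 m/d (same in every zone)
Zone A: v = q/n = 0.6281/0.34 = 1.847 m/d → t_A = 586/1.847 = 317.2 d
Zone B: v = q/n = 0.6281/0.12 = 5.234 m/d → t_B = 394/5.234 = 75.28 d
Zone C: v = q/n = 0.6281/0.26 = 2.416 m/d → t_C = 372/2.416 = 154.0 d
Total t = 317.2 + 75.28 + 154.0 = 546.5 d

547 days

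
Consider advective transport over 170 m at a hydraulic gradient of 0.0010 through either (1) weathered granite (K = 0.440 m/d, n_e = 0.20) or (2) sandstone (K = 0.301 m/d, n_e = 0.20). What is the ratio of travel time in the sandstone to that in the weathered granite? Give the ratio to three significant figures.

1.46

Unit 1 (weathered granite): v = 0.440×0.0010/0.20 = 0.002200 m/d, t = 170/0.002200 = 77270 d
Unit 2 (sandstone): v = 0.301×0.0010/0.20 = 0.001505 m/d, t = 170/0.001505 = 113000 d
t(sandstone) / t(weathered granite) = 113000/77270 = 1.46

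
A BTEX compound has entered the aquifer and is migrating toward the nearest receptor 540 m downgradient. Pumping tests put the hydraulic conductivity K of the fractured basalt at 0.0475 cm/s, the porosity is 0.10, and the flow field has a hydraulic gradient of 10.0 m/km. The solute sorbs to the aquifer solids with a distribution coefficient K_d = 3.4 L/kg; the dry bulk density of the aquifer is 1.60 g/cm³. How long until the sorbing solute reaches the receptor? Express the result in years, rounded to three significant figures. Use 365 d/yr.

K = 0.0475 cm/s × 864 = 41.04 m/d
Darcy flux q = K·i = 41.04 × 0.010 = 0.4104 m/d
Average linear velocity = 0.4104 / 0.10 = 4.104 m/d
Retardation R = 1 + ρ_b·K_d/n = 1 + 1.60×3.4/0.10 = 55.40
Contaminant velocity v_c = v/R = 4.104/55.40 = 0.07408 m/d
t = L/v_c = 540/0.07408 = 7289 d
   = 7289/365 = 20.0 yr

20.0 years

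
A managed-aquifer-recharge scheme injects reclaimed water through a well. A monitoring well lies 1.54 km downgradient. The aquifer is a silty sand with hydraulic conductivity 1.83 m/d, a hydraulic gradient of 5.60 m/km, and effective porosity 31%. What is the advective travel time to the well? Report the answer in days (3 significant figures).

q = Ki = 1.83 × 0.0056 = 0.01025 m/d
Seepage velocity v = q / n = 0.01025 / 0.31 = 0.03306 m/d
L = 1.54 km = 1540 m
t = L / v = 1540 / 0.03306 = 46580 d

46600 days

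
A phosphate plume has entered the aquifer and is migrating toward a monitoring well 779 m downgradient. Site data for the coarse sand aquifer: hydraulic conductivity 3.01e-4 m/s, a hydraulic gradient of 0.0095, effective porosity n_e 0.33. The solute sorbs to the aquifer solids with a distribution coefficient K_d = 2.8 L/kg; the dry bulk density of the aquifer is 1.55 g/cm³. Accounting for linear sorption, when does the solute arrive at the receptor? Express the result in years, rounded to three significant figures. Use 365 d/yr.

K = 3.01e-4 m/s × 86400 s/d = 26.01 m/d
q = Ki = 26.01 × 0.0095 = 0.2471 m/d
Average linear velocity = 0.2471 / 0.33 = 0.7487 m/d
Retardation R = 1 + ρ_b·K_d/n = 1 + 1.55×2.8/0.33 = 14.15
Contaminant velocity v_c = v/R = 0.7487/14.15 = 0.05290 m/d
t = L/v_c = 779/0.05290 = 14720 d
   = 14720/365 = 40.3 yr

40.3 years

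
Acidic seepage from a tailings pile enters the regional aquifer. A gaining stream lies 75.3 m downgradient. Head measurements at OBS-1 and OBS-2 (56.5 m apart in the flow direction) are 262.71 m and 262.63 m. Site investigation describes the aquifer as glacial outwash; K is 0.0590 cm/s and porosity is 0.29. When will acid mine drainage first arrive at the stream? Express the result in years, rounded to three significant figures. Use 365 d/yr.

0.829 years

Hydraulic gradient i = (262.71 − 262.63) / 56.5 = 0.08 / 56.5 = 0.001416
K = 0.0590 cm/s × 864 = 50.98 m/d
q = Ki = 50.98 × 0.001416 = 0.07218 m/d
v_s = q/n_e = 0.07218/0.29 = 0.2489 m/d
t = L / v = 75.3 / 0.2489 = 302.5 d
   = 302.5 / 365 = 0.829 yr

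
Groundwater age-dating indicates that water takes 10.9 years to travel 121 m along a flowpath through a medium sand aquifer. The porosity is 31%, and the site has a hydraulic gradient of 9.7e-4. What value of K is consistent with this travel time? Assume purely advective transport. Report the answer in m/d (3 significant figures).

t = 10.9 years = 3979 d
v = L / t = 121 / 3979 = 0.03041 m/d
K = v · n / i = 0.03041 × 0.31 / 9.7e-4 = 9.72 m/d

9.72 m/d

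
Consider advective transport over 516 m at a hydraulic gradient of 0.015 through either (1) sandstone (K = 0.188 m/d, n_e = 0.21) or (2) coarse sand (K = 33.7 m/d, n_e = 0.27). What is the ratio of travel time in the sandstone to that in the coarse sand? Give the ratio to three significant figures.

Unit 1 (sandstone): v = 0.188×0.015/0.21 = 0.01343 m/d, t = 516/0.01343 = 38430 d
Unit 2 (coarse sand): v = 33.7×0.015/0.27 = 1.872 m/d, t = 516/1.872 = 275.6 d
t(sandstone) / t(coarse sand) = 38430/275.6 = 139

139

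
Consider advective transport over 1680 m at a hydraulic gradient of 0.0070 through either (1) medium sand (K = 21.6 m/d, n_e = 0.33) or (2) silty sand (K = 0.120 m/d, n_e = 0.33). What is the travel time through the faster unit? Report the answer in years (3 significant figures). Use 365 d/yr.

10.0 years

Unit 1 (medium sand): v = 21.6×0.0070/0.33 = 0.4582 m/d, t = 1680/0.4582 = 3667 d
Unit 2 (silty sand): v = 0.120×0.0070/0.33 = 0.002545 m/d, t = 1680/0.002545 = 660000 d
Faster: 3667 d / 365 = 10.0 yr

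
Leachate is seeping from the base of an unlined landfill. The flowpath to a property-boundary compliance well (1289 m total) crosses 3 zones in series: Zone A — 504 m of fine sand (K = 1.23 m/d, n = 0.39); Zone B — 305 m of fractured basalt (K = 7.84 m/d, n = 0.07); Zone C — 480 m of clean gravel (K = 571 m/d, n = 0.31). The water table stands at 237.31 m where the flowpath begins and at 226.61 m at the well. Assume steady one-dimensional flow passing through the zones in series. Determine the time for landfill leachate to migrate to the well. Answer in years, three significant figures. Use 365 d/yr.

Total head drop ΔH = 237.31 − 226.61 = 10.70 m
Continuity: the same q passes through each zone, so ΔH = q·Σ(L_j/K_j) — the zones act as resistances in series.
Σ(L/K) = 504/1.23 + 305/7.84 + 480/571 = 409.8 + 38.90 + 0.8406 = 449.5 d
q = ΔH / Σ(L/K) = 10.70 / 449.5 = 0.02380 m/d (same in every zone)
Zone A: v = q/n = 0.02380/0.39 = 0.06104 m/d → t_A = 504/0.06104 = 8257 d
Zone B: v = q/n = 0.02380/0.07 = 0.3401 m/d → t_B = 305/0.3401 = 896.9 d
Zone C: v = q/n = 0.02380/0.31 = 0.07679 m/d → t_C = 480/0.07679 = 6251 d
Total t = 8257 + 896.9 + 6251 = 15410 d
   = 15410 / 365 = 42.2 yr

42.2 years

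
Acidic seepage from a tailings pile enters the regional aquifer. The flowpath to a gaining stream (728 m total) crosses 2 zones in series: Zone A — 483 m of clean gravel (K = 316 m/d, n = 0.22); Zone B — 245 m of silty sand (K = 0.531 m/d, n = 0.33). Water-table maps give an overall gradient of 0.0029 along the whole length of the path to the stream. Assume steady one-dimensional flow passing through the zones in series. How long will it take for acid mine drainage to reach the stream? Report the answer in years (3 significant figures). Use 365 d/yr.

112 years

Continuity: the same q passes through each zone, so ΔH = q·Σ(L_j/K_j) — the zones act as resistances in series.
Σ(L/K) = 483/316 + 245/0.531 = 1.528 + 461.4 = 462.9 d
K_eq = L_total / Σ(L/K) = 728 / 462.9 = 1.573 m/d
q = K_eq · i = 1.573 × 0.0029 = 0.004561 m/d (same in every zone)
Zone A: v = q/n = 0.004561/0.22 = 0.02073 m/d → t_A = 483/0.02073 = 23300 d
Zone B: v = q/n = 0.004561/0.33 = 0.01382 m/d → t_B = 245/0.01382 = 17730 d
Total t = 23300 + 17730 = 41030 d
   = 41030 / 365 = 112 yr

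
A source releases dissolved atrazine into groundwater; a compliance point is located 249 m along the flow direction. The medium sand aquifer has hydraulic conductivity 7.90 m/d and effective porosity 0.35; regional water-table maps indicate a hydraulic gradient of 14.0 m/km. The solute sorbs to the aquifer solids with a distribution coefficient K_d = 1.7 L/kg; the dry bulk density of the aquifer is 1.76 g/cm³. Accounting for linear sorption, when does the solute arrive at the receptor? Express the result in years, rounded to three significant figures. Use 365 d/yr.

20.6 years

q = Ki = 7.90 × 0.014 = 0.1106 m/d
Seepage velocity v = q / n = 0.1106 / 0.35 = 0.3160 m/d
Retardation R = 1 + ρ_b·K_d/n = 1 + 1.76×1.7/0.35 = 9.549
Contaminant velocity v_c = v/R = 0.3160/9.549 = 0.03309 m/d
t = L/v_c = 249/0.03309 = 7524 d
   = 7524/365 = 20.6 yr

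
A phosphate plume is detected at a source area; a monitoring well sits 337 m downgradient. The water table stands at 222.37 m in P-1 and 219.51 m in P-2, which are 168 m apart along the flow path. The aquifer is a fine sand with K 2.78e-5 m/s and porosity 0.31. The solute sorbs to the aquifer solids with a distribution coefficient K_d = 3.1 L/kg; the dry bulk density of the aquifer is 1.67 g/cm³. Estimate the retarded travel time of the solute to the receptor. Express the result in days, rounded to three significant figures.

45200 days

Hydraulic gradient i = (222.37 − 219.51) / 168 = 2.86 / 168 = 0.01702
K = 2.78e-5 m/s × 86400 s/d = 2.402 m/d
q = Ki = 2.402 × 0.01702 = 0.04089 m/d
Seepage velocity v = q / n = 0.04089 / 0.31 = 0.1319 m/d
Retardation R = 1 + ρ_b·K_d/n = 1 + 1.67×3.1/0.31 = 17.70
Contaminant velocity v_c = v/R = 0.1319/17.70 = 0.007452 m/d
t = L/v_c = 337/0.007452 = 45220 d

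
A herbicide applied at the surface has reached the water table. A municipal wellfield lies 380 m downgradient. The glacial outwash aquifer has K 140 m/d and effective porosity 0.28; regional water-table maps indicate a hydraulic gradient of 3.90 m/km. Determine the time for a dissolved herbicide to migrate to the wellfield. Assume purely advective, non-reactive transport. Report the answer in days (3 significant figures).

195 days

Darcy flux q = K·i = 140 × 0.0039 = 0.5460 m/d
Seepage velocity v = q / n = 0.5460 / 0.28 = 1.950 m/d
t = L / v = 380 / 1.950 = 194.9 d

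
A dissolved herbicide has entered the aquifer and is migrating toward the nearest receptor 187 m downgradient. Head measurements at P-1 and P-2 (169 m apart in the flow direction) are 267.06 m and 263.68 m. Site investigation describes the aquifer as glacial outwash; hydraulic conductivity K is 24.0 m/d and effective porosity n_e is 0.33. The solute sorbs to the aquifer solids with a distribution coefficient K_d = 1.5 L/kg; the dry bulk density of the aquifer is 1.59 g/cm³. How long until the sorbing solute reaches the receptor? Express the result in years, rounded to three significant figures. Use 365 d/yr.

Hydraulic gradient i = (267.06 − 263.68) / 169 = 3.38 / 169 = 0.02000
q = Ki = 24.0 × 0.02000 = 0.4800 m/d
v = Ki/n = 24.0·0.02000/0.33 = 1.455 m/d
Retardation R = 1 + ρ_b·K_d/n = 1 + 1.59×1.5/0.33 = 8.227
Contaminant velocity v_c = v/R = 1.455/8.227 = 0.1768 m/d
t = L/v_c = 187/0.1768 = 1058 d
   = 1058/365 = 2.90 yr

2.90 years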